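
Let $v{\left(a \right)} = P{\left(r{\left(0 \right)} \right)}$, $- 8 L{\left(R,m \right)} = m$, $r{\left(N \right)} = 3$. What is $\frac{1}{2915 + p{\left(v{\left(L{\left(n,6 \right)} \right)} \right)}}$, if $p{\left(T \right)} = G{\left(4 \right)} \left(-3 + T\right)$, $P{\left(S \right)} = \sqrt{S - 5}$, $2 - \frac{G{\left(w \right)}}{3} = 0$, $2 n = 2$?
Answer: $\frac{2897}{8392681} - \frac{6 i \sqrt{2}}{8392681} \approx 0.00034518 - 1.011 \cdot 10^{-6} i$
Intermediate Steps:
$n = 1$ ($n = \frac{1}{2} \cdot 2 = 1$)
$L{\left(R,m \right)} = - \frac{m}{8}$
$G{\left(w \right)} = 6$ ($G{\left(w \right)} = 6 - 0 = 6 + 0 = 6$)
$P{\left(S \right)} = \sqrt{-5 + S}$
$v{\left(a \right)} = i \sqrt{2}$ ($v{\left(a \right)} = \sqrt{-5 + 3} = \sqrt{-2} = i \sqrt{2}$)
$p{\left(T \right)} = -18 + 6 T$ ($p{\left(T \right)} = 6 \left(-3 + T\right) = -18 + 6 T$)
$\frac{1}{2915 + p{\left(v{\left(L{\left(n,6 \right)} \right)} \right)}} = \frac{1}{2915 - \left(18 - 6 i \sqrt{2}\right)} = \frac{1}{2897 + 6 i \sqrt{2}}$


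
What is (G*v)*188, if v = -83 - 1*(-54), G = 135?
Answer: -736020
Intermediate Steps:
v = -29 (v = -83 + 54 = -29)
(G*v)*188 = (135*(-29))*188 = -3915*188 = -736020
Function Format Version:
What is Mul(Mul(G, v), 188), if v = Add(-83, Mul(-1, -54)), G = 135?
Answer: -736020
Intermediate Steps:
v = -29 (v = Add(-83, 54) = -29)
Mul(Mul(G, v), 188) = Mul(Mul(135, -29), 188) = Mul(-3915, 188) = -736020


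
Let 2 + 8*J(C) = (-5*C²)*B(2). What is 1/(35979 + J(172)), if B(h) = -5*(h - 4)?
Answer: -4/595685 ≈ -6.7150e-6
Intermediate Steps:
B(h) = 20 - 5*h (B(h) = -5*(-4 + h) = 20 - 5*h)
J(C) = -¼ - 25*C²/4 (J(C) = -¼ + ((-5*C²)*(20 - 5*2))/8 = -¼ + ((-5*C²)*(20 - 10))/8 = -¼ + (-5*C²*10)/8 = -¼ + (-50*C²)/8 = -¼ - 25*C²/4)
1/(35979 + J(172)) = 1/(35979 + (-¼ - 25/4*172²)) = 1/(35979 + (-¼ - 25/4*29584)) = 1/(35979 + (-¼ - 184900)) = 1/(35979 - 739601/4) = 1/(-595685/4) = -4/595685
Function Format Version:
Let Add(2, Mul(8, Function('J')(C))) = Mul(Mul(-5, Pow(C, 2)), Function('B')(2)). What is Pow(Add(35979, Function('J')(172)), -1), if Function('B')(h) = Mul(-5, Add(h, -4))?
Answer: Rational(-4, 595685) ≈ -6.7150e-6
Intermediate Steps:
Function('B')(h) = Add(20, Mul(-5, h)) (Function('B')(h) = Mul(-5, Add(-4, h)) = Add(20, Mul(-5, h)))
Function('J')(C) = Add(Rational(-1, 4), Mul(Rational(-25, 4), Pow(C, 2))) (Function('J')(C) = Add(Rational(-1, 4), Mul(Rational(1, 8), Mul(Mul(-5, Pow(C, 2)), Add(20, Mul(-5, 2))))) = Add(Rational(-1, 4), Mul(Rational(1, 8), Mul(Mul(-5, Pow(C, 2)), Add(20, -10)))) = Add(Rational(-1, 4), Mul(Rational(1, 8), Mul(Mul(-5, Pow(C, 2)), 10))) = Add(Rational(-1, 4), Mul(Rational(1, 8), Mul(-50, Pow(C, 2)))) = Add(Rational(-1, 4), Mul(Rational(-25, 4), Pow(C, 2))))
Pow(Add(35979, Function('J')(172)), -1) = Pow(Add(35979, Add(Rational(-1, 4), Mul(Rational(-25, 4), Pow(172, 2)))), -1) = Pow(Add(35979, Add(Rational(-1, 4), Mul(Rational(-25, 4), 29584))), -1) = Pow(Add(35979, Add(Rational(-1, 4), -184900)), -1) = Pow(Add(35979, Rational(-739601, 4)), -1) = Pow(Rational(-595685, 4), -1) = Rational(-4, 595685)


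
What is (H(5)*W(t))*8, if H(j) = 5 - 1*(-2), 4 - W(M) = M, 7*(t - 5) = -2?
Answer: -40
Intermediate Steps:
t = 33/7 (t = 5 + (1/7)*(-2) = 5 - 2/7 = 33/7 ≈ 4.7143)
W(M) = 4 - M
H(j) = 7 (H(j) = 5 + 2 = 7)
(H(5)*W(t))*8 = (7*(4 - 1*33/7))*8 = (7*(4 - 33/7))*8 = (7*(-5/7))*8 = -5*8 = -40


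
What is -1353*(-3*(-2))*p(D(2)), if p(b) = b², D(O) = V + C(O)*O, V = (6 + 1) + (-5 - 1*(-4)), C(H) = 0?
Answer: -292248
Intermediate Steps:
V = 6 (V = 7 + (-5 + 4) = 7 - 1 = 6)
D(O) = 6 (D(O) = 6 + 0*O = 6 + 0 = 6)
-1353*(-3*(-2))*p(D(2)) = -1353*(-3*(-2))*6² = -8118*36 = -1353*216 = -292248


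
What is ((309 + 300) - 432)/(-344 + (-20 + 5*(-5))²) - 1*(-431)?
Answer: 724688/1681 ≈ 431.11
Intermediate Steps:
((309 + 300) - 432)/(-344 + (-20 + 5*(-5))²) - 1*(-431) = (609 - 432)/(-344 + (-20 - 25)²) + 431 = 177/(-344 + (-45)²) + 431 = 177/(-344 + 2025) + 431 = 177/1681 + 431 = 724688/1681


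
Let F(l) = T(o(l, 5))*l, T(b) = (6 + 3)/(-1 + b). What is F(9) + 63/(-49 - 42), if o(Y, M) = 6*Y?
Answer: 576/689 ≈ 0.83599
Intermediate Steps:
T(b) = 9/(-1 + b)
F(l) = 9*l/(-1 + 6*l) (F(l) = (9/(-1 + 6*l))*l = 9*l/(-1 + 6*l))
F(9) + 63/(-49 - 42) = 9*9/(-1 + 6*9) + 63/(-49 - 42) = 9*9/(-1 + 54) + 63/(-91) = 9*9/53 + 63*(-1/91) = 9*9*(1/53) - 9/13 = 81/53 - 9/13 = 576/689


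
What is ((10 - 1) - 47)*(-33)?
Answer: 1254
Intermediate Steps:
((10 - 1) - 47)*(-33) = (9 - 47)*(-33) = -38*(-33) = 1254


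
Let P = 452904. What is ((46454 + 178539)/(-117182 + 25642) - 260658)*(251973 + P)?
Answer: -16818970225092501/91540 ≈ -1.8373e+11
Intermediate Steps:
((46454 + 178539)/(-117182 + 25642) - 260658)*(251973 + P) = ((46454 + 178539)/(-117182 + 25642) - 260658)*(251973 + 452904) = (224993/(-91540) - 260658)*704877 = (224993*(-1/91540) - 260658)*704877 = (-224993/91540 - 260658)*704877 = -23860858313/91540*704877 = -16818970225092501/91540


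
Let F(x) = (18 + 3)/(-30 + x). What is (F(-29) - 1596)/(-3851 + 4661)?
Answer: -2093/1062 ≈ -1.9708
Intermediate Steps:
F(x) = 21/(-30 + x)
(F(-29) - 1596)/(-3851 + 4661) = (21/(-30 - 29) - 1596)/(-3851 + 4661) = (21/(-59) - 1596)/810 = (21*(-1/59) - 1596)*(1/810) = (-21/59 - 1596)*(1/810) = -94185/59*1/810 = -2093/1062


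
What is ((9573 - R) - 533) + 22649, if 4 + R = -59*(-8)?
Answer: 31221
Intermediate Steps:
R = 468 (R = -4 - 59*(-8) = -4 + 472 = 468)
((9573 - R) - 533) + 22649 = ((9573 - 1*468) - 533) + 22649 = ((9573 - 468) - 533) + 22649 = (9105 - 533) + 22649 = 8572 + 22649 = 31221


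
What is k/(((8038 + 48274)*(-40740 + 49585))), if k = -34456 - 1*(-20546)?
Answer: -1391/49807964 ≈ -2.7927e-5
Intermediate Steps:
k = -13910 (k = -34456 + 20546 = -13910)
k/(((8038 + 48274)*(-40740 + 49585))) = -13910*1/((-40740 + 49585)*(8038 + 48274)) = -13910/(56312*8845) = -13910/498079640 = -13910*1/498079640 = -1391/49807964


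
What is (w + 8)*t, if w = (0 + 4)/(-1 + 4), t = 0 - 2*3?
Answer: -56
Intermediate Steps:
t = -6 (t = 0 - 6 = -6)
w = 4/3 ≈ 1.3333
(w + 8)*t = (4/3 + 8)*(-6) = (28/3)*(-6) = -56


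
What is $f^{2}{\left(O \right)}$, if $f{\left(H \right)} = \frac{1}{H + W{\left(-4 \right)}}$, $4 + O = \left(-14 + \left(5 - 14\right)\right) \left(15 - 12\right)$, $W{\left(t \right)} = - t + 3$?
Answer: $\frac{1}{4356} \approx 0.00022957$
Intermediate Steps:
$W{\left(t \right)} = 3 - t$
$O = -73$ ($O = -4 + \left(-14 + \left(5 - 14\right)\right) \left(15 - 12\right) = -4 + \left(-14 + \left(5 - 14\right)\right) 3 = -4 + \left(-14 - 9\right) 3 = -4 - 69 = -73$)
$f{\left(H \right)} = \frac{1}{7 + H}$ ($f{\left(H \right)} = \frac{1}{H + \left(3 - -4\right)} = \frac{1}{H + \left(3 + 4\right)} = \frac{1}{H + 7} = \frac{1}{7 + H}$)
$f^{2}{\left(O \right)} = \left(\frac{1}{7 - 73}\right)^{2} = \left(\frac{1}{-66}\right)^{2} = \left(- \frac{1}{66}\right)^{2} = \frac{1}{4356}$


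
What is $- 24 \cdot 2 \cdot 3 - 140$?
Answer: $-284$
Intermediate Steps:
$- 24 \cdot 2 \cdot 3 - 140 = \left(-24\right) 6 - 140 = -144 - 140 = -284$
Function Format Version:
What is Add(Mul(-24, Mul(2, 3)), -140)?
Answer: -284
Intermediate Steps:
Add(Mul(-24, Mul(2, 3)), -140) = Add(Mul(-24, 6), -140) = Add(-144, -140) = -284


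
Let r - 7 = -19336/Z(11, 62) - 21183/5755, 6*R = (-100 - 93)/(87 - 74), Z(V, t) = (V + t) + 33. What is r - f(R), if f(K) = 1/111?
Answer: -6063894689/33856665 ≈ -179.10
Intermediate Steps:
Z(V, t) = 33 + V + t
R = -193/78 (R = ((-100 - 93)/(87 - 74))/6 = (-193/13)/6 = (-193*1/13)/6 = (⅙)*(-193/13) = -193/78 ≈ -2.4744)
f(K) = 1/111
r = -54626934/305015 (r = 7 + (-19336/(33 + 11 + 62) - 21183/5755) = 7 + (-19336/106 - 21183*1/5755) = 7 + (-19336*1/106 - 21183/5755) = 7 + (-9668/53 - 21183/5755) = 7 - 56762039/305015 = -54626934/305015 ≈ -179.10)
r - f(R) = -54626934/305015 - 1*1/111 = -54626934/305015 - 1/111 = -6063894689/33856665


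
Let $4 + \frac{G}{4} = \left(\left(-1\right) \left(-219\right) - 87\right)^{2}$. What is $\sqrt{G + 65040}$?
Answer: $8 \sqrt{2105} \approx 367.04$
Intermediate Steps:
$G = 69680$ ($G = -16 + 4 \left(\left(-1\right) \left(-219\right) - 87\right)^{2} = -16 + 4 \left(219 - 87\right)^{2} = -16 + 4 \cdot 132^{2} = -16 + 4 \cdot 17424 = -16 + 69696 = 69680$)
$\sqrt{G + 65040} = \sqrt{69680 + 65040} = \sqrt{134720} = 8 \sqrt{2105}$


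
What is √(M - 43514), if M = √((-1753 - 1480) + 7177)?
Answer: √(-43514 + 2*√986) ≈ 208.45*I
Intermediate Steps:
M = 2*√986 (M = √(-3233 + 7177) = √3944 = 2*√986 ≈ 62.801)
√(M - 43514) = √(2*√986 - 43514) = √(-43514 + 2*√986)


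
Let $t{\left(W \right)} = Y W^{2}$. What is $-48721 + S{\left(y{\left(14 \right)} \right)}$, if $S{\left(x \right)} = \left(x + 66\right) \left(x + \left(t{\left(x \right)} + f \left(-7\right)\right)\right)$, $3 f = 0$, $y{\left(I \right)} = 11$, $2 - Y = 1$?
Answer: $-38557$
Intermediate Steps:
$Y = 1$ ($Y = 2 - 1 = 1$)
$t{\left(W \right)} = W^{2}$ ($t{\left(W \right)} = 1 W^{2} = W^{2}$)
$f = 0$ ($f = \frac{1}{3} \cdot 0 = 0$)
$S{\left(x \right)} = \left(66 + x\right) \left(x + x^{2}\right)$ ($S{\left(x \right)} = \left(x + 66\right) \left(x + \left(x^{2} + 0 \left(-7\right)\right)\right) = \left(66 + x\right) \left(x + \left(x^{2} + 0\right)\right) = \left(66 + x\right) \left(x + x^{2}\right)$)
$-48721 + S{\left(y{\left(14 \right)} \right)} = -48721 + 11 \left(66 + 11^{2} + 67 \cdot 11\right) = -48721 + 11 \left(66 + 121 + 737\right) = -48721 + 11 \cdot 924 = -48721 + 10164 = -38557$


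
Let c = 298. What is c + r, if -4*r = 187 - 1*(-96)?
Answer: 909/4 ≈ 227.25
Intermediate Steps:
r = -283/4 (r = -(187 - 1*(-96))/4 = -(187 + 96)/4 = -1/4*283 = -283/4 ≈ -70.750)
c + r = 298 - 283/4 = 909/4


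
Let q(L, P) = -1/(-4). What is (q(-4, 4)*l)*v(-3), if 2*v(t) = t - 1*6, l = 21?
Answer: -189/8 ≈ -23.625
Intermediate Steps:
q(L, P) = ¼ (q(L, P) = -1*(-¼) = ¼)
v(t) = -3 + t/2 (v(t) = (t - 1*6)/2 = (t - 6)/2 = (-6 + t)/2 = -3 + t/2)
(q(-4, 4)*l)*v(-3) = ((¼)*21)*(-3 + (½)*(-3)) = 21*(-3 - 3/2)/4 = (21/4)*(-9/2) = -189/8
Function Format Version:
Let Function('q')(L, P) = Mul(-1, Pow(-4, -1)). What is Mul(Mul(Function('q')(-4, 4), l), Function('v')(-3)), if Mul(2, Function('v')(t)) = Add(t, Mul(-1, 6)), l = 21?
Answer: Rational(-189, 8) ≈ -23.625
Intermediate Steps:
Function('q')(L, P) = Rational(1, 4) (Function('q')(L, P) = Mul(-1, Rational(-1, 4)) = Rational(1, 4))
Function('v')(t) = Add(-3, Mul(Rational(1, 2), t)) (Function('v')(t) = Mul(Rational(1, 2), Add(t, Mul(-1, 6))) = Mul(Rational(1, 2), Add(t, -6)) = Mul(Rational(1, 2), Add(-6, t)) = Add(-3, Mul(Rational(1, 2), t)))
Mul(Mul(Function('q')(-4, 4), l), Function('v')(-3)) = Mul(Mul(Rational(1, 4), 21), Add(-3, Mul(Rational(1, 2), -3))) = Mul(Rational(21, 4), Add(-3, Rational(-3, 2))) = Mul(Rational(21, 4), Rational(-9, 2)) = Rational(-189, 8)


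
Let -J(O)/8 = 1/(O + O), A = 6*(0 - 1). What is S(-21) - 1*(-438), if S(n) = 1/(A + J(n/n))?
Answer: 4379/10 ≈ 437.90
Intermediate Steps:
A = -6 (A = 6*(-1) = -6)
J(O) = -4/O (J(O) = -8/(O + O) = -8*1/(2*O) = -4/O)
S(n) = -⅒ (S(n) = 1/(-6 - 4/(n/n)) = 1/(-6 - 4/1) = 1/(-6 - 4*1) = 1/(-6 - 4) = 1/(-10) = -⅒)
S(-21) - 1*(-438) = -⅒ - 1*(-438) = -⅒ + 438 = 4379/10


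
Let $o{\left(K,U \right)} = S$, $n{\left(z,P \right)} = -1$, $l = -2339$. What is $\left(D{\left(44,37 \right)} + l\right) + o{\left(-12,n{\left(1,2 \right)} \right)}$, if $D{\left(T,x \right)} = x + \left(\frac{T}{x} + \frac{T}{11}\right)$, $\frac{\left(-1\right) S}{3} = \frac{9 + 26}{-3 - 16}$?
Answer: $- \frac{1610773}{703} \approx -2291.3$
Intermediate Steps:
$S = \frac{105}{19}$ ($S = - 3 \frac{9 + 26}{-3 - 16} = - 3 \frac{35}{-19} = - 3 \cdot 35 \left(- \frac{1}{19}\right) = \left(-3\right) \left(- \frac{35}{19}\right) = \frac{105}{19} \approx 5.5263$)
$o{\left(K,U \right)} = \frac{105}{19}$
$D{\left(T,x \right)} = x + \frac{T}{11} + \frac{T}{x}$ ($D{\left(T,x \right)} = x + \left(\frac{T}{x} + T \frac{1}{11}\right) = x + \left(\frac{T}{x} + \frac{T}{11}\right) = x + \left(\frac{T}{11} + \frac{T}{x}\right) = x + \frac{T}{11} + \frac{T}{x}$)
$\left(D{\left(44,37 \right)} + l\right) + o{\left(-12,n{\left(1,2 \right)} \right)} = \left(\left(37 + \frac{1}{11} \cdot 44 + \frac{44}{37}\right) - 2339\right) + \frac{105}{19} = \left(\left(37 + 4 + 44 \cdot \frac{1}{37}\right) - 2339\right) + \frac{105}{19} = \left(\left(37 + 4 + \frac{44}{37}\right) - 2339\right) + \frac{105}{19} = \left(\frac{1561}{37} - 2339\right) + \frac{105}{19} = - \frac{84982}{37} + \frac{105}{19} = - \frac{1610773}{703}$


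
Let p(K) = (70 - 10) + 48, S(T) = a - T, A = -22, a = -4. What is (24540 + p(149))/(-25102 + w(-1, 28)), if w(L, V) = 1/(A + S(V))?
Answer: -1330992/1355509 ≈ -0.98191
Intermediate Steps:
S(T) = -4 - T
w(L, V) = 1/(-26 - V) (w(L, V) = 1/(-22 + (-4 - V)) = 1/(-26 - V))
p(K) = 108 (p(K) = 60 + 48 = 108)
(24540 + p(149))/(-25102 + w(-1, 28)) = (24540 + 108)/(-25102 - 1/(26 + 28)) = 24648/(-25102 - 1/54) = 24648/(-1355509/54) = 24648*(-54/1355509) = -1330992/1355509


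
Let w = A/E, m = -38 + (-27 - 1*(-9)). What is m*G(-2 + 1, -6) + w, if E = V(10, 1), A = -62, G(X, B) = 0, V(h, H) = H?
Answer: -62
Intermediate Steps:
E = 1
m = -56 (m = -38 + (-27 + 9) = -38 - 18 = -56)
w = -62 (w = -62/1 = -62*1 = -62)
m*G(-2 + 1, -6) + w = -56*0 - 62 = 0 - 62 = -62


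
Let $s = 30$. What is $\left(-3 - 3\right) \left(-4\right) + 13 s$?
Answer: $414$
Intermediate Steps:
$\left(-3 - 3\right) \left(-4\right) + 13 s = \left(-3 - 3\right) \left(-4\right) + 13 \cdot 30 = \left(-6\right) \left(-4\right) + 390 = 24 + 390 = 414$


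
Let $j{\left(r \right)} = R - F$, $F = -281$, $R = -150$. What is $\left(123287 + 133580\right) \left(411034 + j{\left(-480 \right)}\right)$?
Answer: $105614720055$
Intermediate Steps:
$j{\left(r \right)} = 131$ ($j{\left(r \right)} = -150 - -281 = -150 + 281 = 131$)
$\left(123287 + 133580\right) \left(411034 + j{\left(-480 \right)}\right) = \left(123287 + 133580\right) \left(411034 + 131\right) = 256867 \cdot 411165 = 105614720055$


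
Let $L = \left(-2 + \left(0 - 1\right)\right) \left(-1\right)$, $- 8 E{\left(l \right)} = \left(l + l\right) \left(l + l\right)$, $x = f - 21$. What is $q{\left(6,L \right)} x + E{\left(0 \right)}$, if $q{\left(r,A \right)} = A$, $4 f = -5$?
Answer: $- \frac{267}{4} \approx -66.75$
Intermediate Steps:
$f = - \frac{5}{4}$ ($f = \frac{1}{4} \left(-5\right) = - \frac{5}{4} \approx -1.25$)
$x = - \frac{89}{4}$ ($x = - \frac{5}{4} - 21 = - \frac{89}{4} \approx -22.25$)
$E{\left(l \right)} = - \frac{l^{2}}{2}$ ($E{\left(l \right)} = - \frac{\left(l + l\right) \left(l + l\right)}{8} = - \frac{2 l 2 l}{8} = - \frac{4 l^{2}}{8} = - \frac{l^{2}}{2}$)
$L = 3$ ($L = \left(-2 + \left(0 - 1\right)\right) \left(-1\right) = \left(-2 - 1\right) \left(-1\right) = \left(-3\right) \left(-1\right) = 3$)
$q{\left(6,L \right)} x + E{\left(0 \right)} = 3 \left(- \frac{89}{4}\right) - \frac{0^{2}}{2} = - \frac{267}{4} - 0 = - \frac{267}{4} + 0 = - \frac{267}{4}$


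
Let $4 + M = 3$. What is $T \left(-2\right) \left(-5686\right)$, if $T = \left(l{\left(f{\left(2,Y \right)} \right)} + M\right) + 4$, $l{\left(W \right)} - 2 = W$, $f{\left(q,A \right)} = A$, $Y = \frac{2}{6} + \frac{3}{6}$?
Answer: $\frac{199010}{3} \approx 66337.0$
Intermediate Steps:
$Y = \frac{5}{6}$ ($Y = 2 \cdot \frac{1}{6} + 3 \cdot \frac{1}{6} = \frac{1}{3} + \frac{1}{2} = \frac{5}{6} \approx 0.83333$)
$M = -1$ ($M = -4 + 3 = -1$)
$l{\left(W \right)} = 2 + W$
$T = \frac{35}{6}$ ($T = \left(\left(2 + \frac{5}{6}\right) - 1\right) + 4 = \left(\frac{17}{6} - 1\right) + 4 = \frac{11}{6} + 4 = \frac{35}{6} \approx 5.8333$)
$T \left(-2\right) \left(-5686\right) = \frac{35}{6} \left(-2\right) \left(-5686\right) = \left(- \frac{35}{3}\right) \left(-5686\right) = \frac{199010}{3}$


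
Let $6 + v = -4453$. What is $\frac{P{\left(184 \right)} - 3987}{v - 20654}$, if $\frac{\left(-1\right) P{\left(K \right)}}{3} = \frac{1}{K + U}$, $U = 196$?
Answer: $\frac{45911}{289180} \approx 0.15876$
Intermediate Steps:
$v = -4459$ ($v = -6 - 4453 = -4459$)
$P{\left(K \right)} = - \frac{3}{196 + K}$ ($P{\left(K \right)} = - \frac{3}{K + 196} = - \frac{3}{196 + K}$)
$\frac{P{\left(184 \right)} - 3987}{v - 20654} = \frac{- \frac{3}{196 + 184} - 3987}{-4459 - 20654} = \frac{- \frac{3}{380} - 3987}{-25113} = \left(\left(-3\right) \frac{1}{380} - 3987\right) \left(- \frac{1}{25113}\right) = \left(- \frac{3}{380} - 3987\right) \left(- \frac{1}{25113}\right) = \left(- \frac{1515063}{380}\right) \left(- \frac{1}{25113}\right) = \frac{45911}{289180}$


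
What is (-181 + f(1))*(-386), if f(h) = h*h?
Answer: 69480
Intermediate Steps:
f(h) = h²
(-181 + f(1))*(-386) = (-181 + 1²)*(-386) = (-181 + 1)*(-386) = -180*(-386) = 69480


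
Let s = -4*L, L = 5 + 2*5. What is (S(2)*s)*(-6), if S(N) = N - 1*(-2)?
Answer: 1440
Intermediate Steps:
L = 15 (L = 5 + 10 = 15)
S(N) = 2 + N (S(N) = N + 2 = 2 + N)
s = -60 (s = -4*15 = -60)
(S(2)*s)*(-6) = ((2 + 2)*(-60))*(-6) = (4*(-60))*(-6) = -240*(-6) = 1440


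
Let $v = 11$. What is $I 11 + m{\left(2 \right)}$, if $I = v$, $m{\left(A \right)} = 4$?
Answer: $125$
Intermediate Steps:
$I = 11$
$I 11 + m{\left(2 \right)} = 11 \cdot 11 + 4 = 121 + 4 = 125$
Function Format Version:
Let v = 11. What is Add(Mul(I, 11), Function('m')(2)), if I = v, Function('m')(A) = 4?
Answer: 125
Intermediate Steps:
I = 11
Add(Mul(I, 11), Function('m')(2)) = Add(Mul(11, 11), 4) = Add(121, 4) = 125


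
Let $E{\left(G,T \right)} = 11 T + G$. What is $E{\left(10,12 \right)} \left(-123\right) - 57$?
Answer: $-17523$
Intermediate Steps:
$E{\left(G,T \right)} = G + 11 T$
$E{\left(10,12 \right)} \left(-123\right) - 57 = \left(10 + 11 \cdot 12\right) \left(-123\right) - 57 = \left(10 + 132\right) \left(-123\right) - 57 = 142 \left(-123\right) - 57 = -17466 - 57 = -17523$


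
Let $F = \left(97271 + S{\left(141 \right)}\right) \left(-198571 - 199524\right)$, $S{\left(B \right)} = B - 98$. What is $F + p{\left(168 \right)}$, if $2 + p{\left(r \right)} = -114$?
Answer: $-38740216946$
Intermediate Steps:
$S{\left(B \right)} = -98 + B$ ($S{\left(B \right)} = B - 98 = -98 + B$)
$p{\left(r \right)} = -116$ ($p{\left(r \right)} = -2 - 114 = -116$)
$F = -38740216830$ ($F = \left(97271 + \left(-98 + 141\right)\right) \left(-198571 - 199524\right) = \left(97271 + 43\right) \left(-398095\right) = 97314 \left(-398095\right) = -38740216830$)
$F + p{\left(168 \right)} = -38740216830 - 116 = -38740216946$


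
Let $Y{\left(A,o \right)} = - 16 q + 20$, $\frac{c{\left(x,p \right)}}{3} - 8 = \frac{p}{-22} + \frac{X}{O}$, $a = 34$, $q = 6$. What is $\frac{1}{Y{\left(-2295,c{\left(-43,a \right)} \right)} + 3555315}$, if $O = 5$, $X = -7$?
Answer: $\frac{1}{3555239} \approx 2.8127 \cdot 10^{-7}$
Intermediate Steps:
$c{\left(x,p \right)} = \frac{99}{5} - \frac{3 p}{22}$ ($c{\left(x,p \right)} = 24 + 3 \left(\frac{p}{-22} - \frac{7}{5}\right) = 24 + 3 \left(p \left(- \frac{1}{22}\right) - \frac{7}{5}\right) = 24 + 3 \left(- \frac{p}{22} - \frac{7}{5}\right) = 24 + 3 \left(- \frac{7}{5} - \frac{p}{22}\right) = 24 - \left(\frac{21}{5} + \frac{3 p}{22}\right) = \frac{99}{5} - \frac{3 p}{22}$)
$Y{\left(A,o \right)} = -76$ ($Y{\left(A,o \right)} = \left(-16\right) 6 + 20 = -96 + 20 = -76$)
$\frac{1}{Y{\left(-2295,c{\left(-43,a \right)} \right)} + 3555315} = \frac{1}{-76 + 3555315} = \frac{1}{3555239}$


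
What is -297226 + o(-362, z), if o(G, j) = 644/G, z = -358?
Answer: -53798228/181 ≈ -2.9723e+5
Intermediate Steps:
-297226 + o(-362, z) = -297226 + 644/(-362) = -297226 + 644*(-1/362) = -297226 - 322/181 = -53798228/181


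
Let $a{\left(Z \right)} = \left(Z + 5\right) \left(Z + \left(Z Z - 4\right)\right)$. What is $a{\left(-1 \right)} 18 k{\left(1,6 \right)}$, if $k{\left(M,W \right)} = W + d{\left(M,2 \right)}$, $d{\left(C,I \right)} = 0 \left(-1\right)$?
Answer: $-1728$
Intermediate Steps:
$d{\left(C,I \right)} = 0$
$k{\left(M,W \right)} = W$ ($k{\left(M,W \right)} = W + 0 = W$)
$a{\left(Z \right)} = \left(5 + Z\right) \left(-4 + Z + Z^{2}\right)$ ($a{\left(Z \right)} = \left(5 + Z\right) \left(Z + \left(Z^{2} - 4\right)\right) = \left(5 + Z\right) \left(Z + \left(-4 + Z^{2}\right)\right) = \left(5 + Z\right) \left(-4 + Z + Z^{2}\right)$)
$a{\left(-1 \right)} 18 k{\left(1,6 \right)} = \left(-20 - 1 + \left(-1\right)^{3} + 6 \left(-1\right)^{2}\right) 18 \cdot 6 = \left(-20 - 1 - 1 + 6 \cdot 1\right) 18 \cdot 6 = \left(-20 - 1 - 1 + 6\right) 18 \cdot 6 = \left(-16\right) 18 \cdot 6 = \left(-288\right) 6 = -1728$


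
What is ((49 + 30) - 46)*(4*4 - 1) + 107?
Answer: 602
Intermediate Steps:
((49 + 30) - 46)*(4*4 - 1) + 107 = (79 - 46)*(16 - 1) + 107 = 33*15 + 107 = 495 + 107 = 602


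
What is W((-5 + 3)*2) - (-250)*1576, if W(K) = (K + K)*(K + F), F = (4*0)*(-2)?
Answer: 394032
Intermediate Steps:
F = 0 (F = 0*(-2) = 0)
W(K) = 2*K**2 (W(K) = (K + K)*(K + 0) = (2*K)*K = 2*K**2)
W((-5 + 3)*2) - (-250)*1576 = 2*((-5 + 3)*2)**2 - (-250)*1576 = 2*(-2*2)**2 - 250*(-1576) = 2*(-4)**2 + 394000 = 2*16 + 394000 = 32 + 394000 = 394032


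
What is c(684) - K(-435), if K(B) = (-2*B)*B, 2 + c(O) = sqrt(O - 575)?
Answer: 378448 + sqrt(109) ≈ 3.7846e+5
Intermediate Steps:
c(O) = -2 + sqrt(-575 + O) (c(O) = -2 + sqrt(O - 575) = -2 + sqrt(-575 + O))
K(B) = -2*B**2
c(684) - K(-435) = (-2 + sqrt(-575 + 684)) - (-2)*(-435)**2 = (-2 + sqrt(109)) - (-2)*189225 = (-2 + sqrt(109)) - 1*(-378450) = (-2 + sqrt(109)) + 378450 = 378448 + sqrt(109)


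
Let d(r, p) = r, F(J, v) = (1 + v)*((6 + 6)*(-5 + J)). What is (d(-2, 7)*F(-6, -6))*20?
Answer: -26400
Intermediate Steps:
F(J, v) = (1 + v)*(-60 + 12*J) (F(J, v) = (1 + v)*(12*(-5 + J)) = (1 + v)*(-60 + 12*J))
(d(-2, 7)*F(-6, -6))*20 = -2*(-60 - 60*(-6) + 12*(-6) + 12*(-6)*(-6))*20 = -2*(-60 + 360 - 72 + 432)*20 = -2*660*20 = -1320*20 = -26400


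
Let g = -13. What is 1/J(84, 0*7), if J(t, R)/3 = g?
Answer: -1/39 ≈ -0.025641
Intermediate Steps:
J(t, R) = -39 (J(t, R) = 3*(-13) = -39)
1/J(84, 0*7) = 1/(-39) = -1/39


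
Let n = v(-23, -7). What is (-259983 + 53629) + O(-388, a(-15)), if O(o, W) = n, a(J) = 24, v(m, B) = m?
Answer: -206377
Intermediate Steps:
n = -23
O(o, W) = -23
(-259983 + 53629) + O(-388, a(-15)) = (-259983 + 53629) - 23 = -206354 - 23 = -206377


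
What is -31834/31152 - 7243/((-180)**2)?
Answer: -2380787/1911600 ≈ -1.2454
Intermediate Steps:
-31834/31152 - 7243/((-180)**2) = -31834*1/31152 - 7243/32400 = -1447/1416 - 7243*1/32400 = -1447/1416 - 7243/32400 = -2380787/1911600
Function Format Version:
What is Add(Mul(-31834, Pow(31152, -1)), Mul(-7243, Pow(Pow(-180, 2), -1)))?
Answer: Rational(-2380787, 1911600) ≈ -1.2454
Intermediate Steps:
Add(Mul(-31834, Pow(31152, -1)), Mul(-7243, Pow(Pow(-180, 2), -1))) = Add(Mul(-31834, Rational(1, 31152)), Mul(-7243, Pow(32400, -1))) = Add(Rational(-1447, 1416), Mul(-7243, Rational(1, 32400))) = Add(Rational(-1447, 1416), Rational(-7243, 32400)) = Rational(-2380787, 1911600)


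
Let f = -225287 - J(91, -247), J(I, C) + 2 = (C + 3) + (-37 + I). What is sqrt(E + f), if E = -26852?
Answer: I*sqrt(251947) ≈ 501.94*I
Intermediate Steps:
J(I, C) = -36 + C + I (J(I, C) = -2 + ((C + 3) + (-37 + I)) = -2 + ((3 + C) + (-37 + I)) = -2 + (-34 + C + I) = -36 + C + I)
f = -225095 (f = -225287 - (-36 - 247 + 91) = -225287 - 1*(-192) = -225287 + 192 = -225095)
sqrt(E + f) = sqrt(-26852 - 225095) = sqrt(-251947) = I*sqrt(251947)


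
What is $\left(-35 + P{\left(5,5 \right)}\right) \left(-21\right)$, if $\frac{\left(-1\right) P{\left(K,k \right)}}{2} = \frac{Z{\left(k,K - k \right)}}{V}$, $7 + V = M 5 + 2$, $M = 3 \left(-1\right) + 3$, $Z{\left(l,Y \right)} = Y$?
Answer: $735$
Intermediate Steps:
$M = 0$ ($M = -3 + 3 = 0$)
$V = -5$ ($V = -7 + \left(0 \cdot 5 + 2\right) = -7 + \left(0 + 2\right) = -7 + 2 = -5$)
$P{\left(K,k \right)} = - \frac{2 k}{5} + \frac{2 K}{5}$ ($P{\left(K,k \right)} = - 2 \frac{K - k}{-5} = - 2 \left(K - k\right) \left(- \frac{1}{5}\right) = - 2 \left(- \frac{K}{5} + \frac{k}{5}\right) = - \frac{2 k}{5} + \frac{2 K}{5}$)
$\left(-35 + P{\left(5,5 \right)}\right) \left(-21\right) = \left(-35 + \left(\left(- \frac{2}{5}\right) 5 + \frac{2}{5} \cdot 5\right)\right) \left(-21\right) = \left(-35 + \left(-2 + 2\right)\right) \left(-21\right) = \left(-35 + 0\right) \left(-21\right) = \left(-35\right) \left(-21\right) = 735$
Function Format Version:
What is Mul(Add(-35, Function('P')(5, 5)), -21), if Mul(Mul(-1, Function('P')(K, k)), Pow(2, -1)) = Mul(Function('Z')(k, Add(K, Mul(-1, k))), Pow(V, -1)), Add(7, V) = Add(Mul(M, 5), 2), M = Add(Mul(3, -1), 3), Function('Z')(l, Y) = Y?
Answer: 735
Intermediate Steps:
M = 0 (M = Add(-3, 3) = 0)
V = -5 (V = Add(-7, Add(Mul(0, 5), 2)) = Add(-7, Add(0, 2)) = Add(-7, 2) = -5)
Function('P')(K, k) = Add(Mul(Rational(-2, 5), k), Mul(Rational(2, 5), K)) (Function('P')(K, k) = Mul(-2, Mul(Add(K, Mul(-1, k)), Pow(-5, -1))) = Mul(-2, Mul(Add(K, Mul(-1, k)), Rational(-1, 5))) = Mul(-2, Add(Mul(Rational(-1, 5), K), Mul(Rational(1, 5), k))) = Add(Mul(Rational(-2, 5), k), Mul(Rational(2, 5), K)))
Mul(Add(-35, Function('P')(5, 5)), -21) = Mul(Add(-35, Add(Mul(Rational(-2, 5), 5), Mul(Rational(2, 5), 5))), -21) = Mul(Add(-35, Add(-2, 2)), -21) = Mul(Add(-35, 0), -21) = Mul(-35, -21) = 735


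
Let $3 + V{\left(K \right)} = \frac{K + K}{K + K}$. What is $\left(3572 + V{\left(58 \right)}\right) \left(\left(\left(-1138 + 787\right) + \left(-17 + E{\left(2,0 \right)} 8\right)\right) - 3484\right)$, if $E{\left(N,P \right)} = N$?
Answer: $-13694520$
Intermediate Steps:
$V{\left(K \right)} = -2$ ($V{\left(K \right)} = -3 + \frac{K + K}{K + K} = -3 + \frac{2 K}{2 K} = -3 + 2 K \frac{1}{2 K} = -3 + 1 = -2$)
$\left(3572 + V{\left(58 \right)}\right) \left(\left(\left(-1138 + 787\right) + \left(-17 + E{\left(2,0 \right)} 8\right)\right) - 3484\right) = \left(3572 - 2\right) \left(\left(\left(-1138 + 787\right) + \left(-17 + 2 \cdot 8\right)\right) - 3484\right) = 3570 \left(\left(-351 + \left(-17 + 16\right)\right) - 3484\right) = 3570 \left(\left(-351 - 1\right) - 3484\right) = 3570 \left(-352 - 3484\right) = 3570 \left(-3836\right) = -13694520$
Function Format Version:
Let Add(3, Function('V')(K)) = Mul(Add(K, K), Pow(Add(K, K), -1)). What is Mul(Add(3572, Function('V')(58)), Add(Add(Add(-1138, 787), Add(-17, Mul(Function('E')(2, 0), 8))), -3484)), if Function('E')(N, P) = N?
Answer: -13694520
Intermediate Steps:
Function('V')(K) = -2 (Function('V')(K) = Add(-3, Mul(Add(K, K), Pow(Add(K, K), -1))) = Add(-3, Mul(Mul(2, K), Pow(Mul(2, K), -1))) = Add(-3, Mul(Mul(2, K), Mul(Rational(1, 2), Pow(K, -1)))) = Add(-3, 1) = -2)
Mul(Add(3572, Function('V')(58)), Add(Add(Add(-1138, 787), Add(-17, Mul(Function('E')(2, 0), 8))), -3484)) = Mul(Add(3572, -2), Add(Add(Add(-1138, 787), Add(-17, Mul(2, 8))), -3484)) = Mul(3570, Add(Add(-351, Add(-17, 16)), -3484)) = Mul(3570, Add(Add(-351, -1), -3484)) = Mul(3570, Add(-352, -3484)) = Mul(3570, -3836) = -13694520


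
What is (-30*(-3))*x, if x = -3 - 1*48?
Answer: -4590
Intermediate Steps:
x = -51 (x = -3 - 48 = -51)
(-30*(-3))*x = -30*(-3)*(-51) = 90*(-51) = -4590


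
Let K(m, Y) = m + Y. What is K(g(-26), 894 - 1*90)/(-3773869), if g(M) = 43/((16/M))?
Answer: -5873/30190952 ≈ -0.00019453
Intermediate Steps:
g(M) = 43*M/16 (g(M) = 43*(M/16) = 43*M/16)
K(m, Y) = Y + m
K(g(-26), 894 - 1*90)/(-3773869) = ((894 - 1*90) + (43/16)*(-26))/(-3773869) = ((894 - 90) - 559/8)*(-1/3773869) = (804 - 559/8)*(-1/3773869) = (5873/8)*(-1/3773869) = -5873/30190952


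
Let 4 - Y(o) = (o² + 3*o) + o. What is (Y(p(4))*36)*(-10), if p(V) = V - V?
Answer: -1440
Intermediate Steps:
p(V) = 0
Y(o) = 4 - o² - 4*o (Y(o) = 4 - ((o² + 3*o) + o) = 4 - (o² + 4*o) = 4 + (-o² - 4*o) = 4 - o² - 4*o)
(Y(p(4))*36)*(-10) = ((4 - 1*0² - 4*0)*36)*(-10) = ((4 - 1*0 + 0)*36)*(-10) = ((4 + 0 + 0)*36)*(-10) = (4*36)*(-10) = 144*(-10) = -1440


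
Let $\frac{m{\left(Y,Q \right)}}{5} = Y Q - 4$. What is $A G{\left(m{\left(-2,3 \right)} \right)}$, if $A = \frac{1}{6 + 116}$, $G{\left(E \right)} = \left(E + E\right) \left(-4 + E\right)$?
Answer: $\frac{2700}{61} \approx 44.262$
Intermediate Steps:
$m{\left(Y,Q \right)} = -20 + 5 Q Y$ ($m{\left(Y,Q \right)} = 5 \left(Y Q - 4\right) = 5 \left(Q Y - 4\right) = 5 \left(-4 + Q Y\right) = -20 + 5 Q Y$)
$G{\left(E \right)} = 2 E \left(-4 + E\right)$
$A = \frac{1}{122} \approx 0.0081967$
$A G{\left(m{\left(-2,3 \right)} \right)} = \frac{2 \left(-20 + 5 \cdot 3 \left(-2\right)\right) \left(-4 + \left(-20 + 5 \cdot 3 \left(-2\right)\right)\right)}{122} = \frac{2 \left(-20 - 30\right) \left(-4 - 50\right)}{122} = \frac{2 \left(-50\right) \left(-4 - 50\right)}{122} = \frac{2 \left(-50\right) \left(-54\right)}{122} = \frac{1}{122} \cdot 5400 = \frac{2700}{61}$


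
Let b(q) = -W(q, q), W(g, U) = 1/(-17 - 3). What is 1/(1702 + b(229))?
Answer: 20/34041 ≈ 0.00058753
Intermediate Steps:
W(g, U) = -1/20 (W(g, U) = 1/(-20) = -1/20)
b(q) = 1/20 (b(q) = -1*(-1/20) = 1/20)
1/(1702 + b(229)) = 1/(1702 + 1/20) = 1/(34041/20) = 20/34041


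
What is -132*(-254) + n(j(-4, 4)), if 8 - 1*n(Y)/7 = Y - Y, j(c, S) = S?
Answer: 33584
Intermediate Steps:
n(Y) = 56 (n(Y) = 56 - 7*(Y - Y) = 56 - 7*0 = 56 + 0 = 56)
-132*(-254) + n(j(-4, 4)) = -132*(-254) + 56 = 33528 + 56 = 33584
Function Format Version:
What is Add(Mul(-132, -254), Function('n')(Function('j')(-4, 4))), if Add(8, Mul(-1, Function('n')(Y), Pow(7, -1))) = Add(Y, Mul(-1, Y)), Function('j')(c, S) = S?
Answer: 33584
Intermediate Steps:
Function('n')(Y) = 56 (Function('n')(Y) = Add(56, Mul(-7, Add(Y, Mul(-1, Y)))) = Add(56, Mul(-7, 0)) = Add(56, 0) = 56)
Add(Mul(-132, -254), Function('n')(Function('j')(-4, 4))) = Add(Mul(-132, -254), 56) = Add(33528, 56) = 33584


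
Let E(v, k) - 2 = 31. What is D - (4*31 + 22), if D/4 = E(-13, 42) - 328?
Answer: -1326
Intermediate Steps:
E(v, k) = 33 (E(v, k) = 2 + 31 = 33)
D = -1180 (D = 4*(33 - 328) = 4*(-295) = -1180)
D - (4*31 + 22) = -1180 - (4*31 + 22) = -1180 - (124 + 22) = -1180 - 1*146 = -1180 - 146 = -1326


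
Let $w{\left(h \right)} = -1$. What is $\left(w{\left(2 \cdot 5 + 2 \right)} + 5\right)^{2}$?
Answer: $16$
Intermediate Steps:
$\left(w{\left(2 \cdot 5 + 2 \right)} + 5\right)^{2} = \left(-1 + 5\right)^{2} = 4^{2} = 16$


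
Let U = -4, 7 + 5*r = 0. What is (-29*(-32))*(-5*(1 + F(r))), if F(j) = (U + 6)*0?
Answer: -4640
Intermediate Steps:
r = -7/5 (r = -7/5 + (⅕)*0 = -7/5 + 0 = -7/5 ≈ -1.4000)
F(j) = 0 (F(j) = (-4 + 6)*0 = 2*0 = 0)
(-29*(-32))*(-5*(1 + F(r))) = (-29*(-32))*(-5*(1 + 0)) = 928*(-5*1) = 928*(-5) = -4640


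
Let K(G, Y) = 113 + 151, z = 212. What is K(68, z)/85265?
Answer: 264/85265 ≈ 0.0030962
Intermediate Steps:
K(G, Y) = 264
K(68, z)/85265 = 264/85265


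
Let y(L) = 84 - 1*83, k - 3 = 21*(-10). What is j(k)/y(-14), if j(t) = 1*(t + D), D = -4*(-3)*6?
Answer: -135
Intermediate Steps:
D = 72 (D = 12*6 = 72)
k = -207 (k = 3 + 21*(-10) = 3 - 210 = -207)
y(L) = 1 (y(L) = 84 - 83 = 1)
j(t) = 72 + t (j(t) = 1*(t + 72) = 1*(72 + t) = 72 + t)
j(k)/y(-14) = (72 - 207)/1 = -135*1 = -135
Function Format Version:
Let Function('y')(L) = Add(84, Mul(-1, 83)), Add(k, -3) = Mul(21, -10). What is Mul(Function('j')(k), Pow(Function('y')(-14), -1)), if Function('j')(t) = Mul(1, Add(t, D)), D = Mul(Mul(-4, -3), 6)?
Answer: -135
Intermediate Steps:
D = 72 (D = Mul(12, 6) = 72)
k = -207 (k = Add(3, Mul(21, -10)) = Add(3, -210) = -207)
Function('y')(L) = 1 (Function('y')(L) = Add(84, -83) = 1)
Function('j')(t) = Add(72, t) (Function('j')(t) = Mul(1, Add(t, 72)) = Mul(1, Add(72, t)) = Add(72, t))
Mul(Function('j')(k), Pow(Function('y')(-14), -1)) = Mul(Add(72, -207), Pow(1, -1)) = Mul(-135, 1) = -135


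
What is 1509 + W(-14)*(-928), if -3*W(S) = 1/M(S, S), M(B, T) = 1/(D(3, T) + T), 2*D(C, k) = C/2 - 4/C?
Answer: -25163/9 ≈ -2795.9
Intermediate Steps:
D(C, k) = -2/C + C/4 (D(C, k) = (C/2 - 4/C)/2 = -2/C + C/4)
M(B, T) = 1/(1/12 + T) (M(B, T) = 1/((-2/3 + (1/4)*3) + T) = 1/((-2*1/3 + 3/4) + T) = 1/((-2/3 + 3/4) + T) = 1/(1/12 + T))
W(S) = -1/36 - S/3 (W(S) = -(1/36 + S/3) = -(1/12 + S)/3 = -1/36 - S/3)
1509 + W(-14)*(-928) = 1509 + (-1/36 - 1/3*(-14))*(-928) = 1509 + (-1/36 + 14/3)*(-928) = 1509 + (167/36)*(-928) = 1509 - 38744/9 = -25163/9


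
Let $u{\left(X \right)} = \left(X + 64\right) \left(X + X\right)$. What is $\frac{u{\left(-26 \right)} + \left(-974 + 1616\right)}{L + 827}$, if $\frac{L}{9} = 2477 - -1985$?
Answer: $- \frac{1334}{40985} \approx -0.032548$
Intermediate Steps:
$L = 40158$ ($L = 9 \left(2477 - -1985\right) = 9 \left(2477 + 1985\right) = 9 \cdot 4462 = 40158$)
$u{\left(X \right)} = 2 X \left(64 + X\right)$ ($u{\left(X \right)} = \left(64 + X\right) 2 X = 2 X \left(64 + X\right)$)
$\frac{u{\left(-26 \right)} + \left(-974 + 1616\right)}{L + 827} = \frac{2 \left(-26\right) \left(64 - 26\right) + \left(-974 + 1616\right)}{40158 + 827} = \frac{2 \left(-26\right) 38 + 642}{40985} = \left(-1976 + 642\right) \frac{1}{40985} = \left(-1334\right) \frac{1}{40985} = - \frac{1334}{40985}$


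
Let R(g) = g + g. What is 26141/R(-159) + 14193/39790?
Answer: -258909254/3163305 ≈ -81.848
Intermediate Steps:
R(g) = 2*g
26141/R(-159) + 14193/39790 = 26141/((2*(-159))) + 14193/39790 = 26141/(-318) + 14193*(1/39790) = 26141*(-1/318) + 14193/39790 = -26141/318 + 14193/39790 = -258909254/3163305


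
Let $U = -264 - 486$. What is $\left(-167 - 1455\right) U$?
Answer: $1216500$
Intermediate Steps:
$U = -750$ ($U = -264 - 486 = -750$)
$\left(-167 - 1455\right) U = \left(-167 - 1455\right) \left(-750\right) = \left(-1622\right) \left(-750\right) = 1216500$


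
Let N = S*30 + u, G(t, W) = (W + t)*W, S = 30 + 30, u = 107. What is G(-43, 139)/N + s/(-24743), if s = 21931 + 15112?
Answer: 259529591/47184901 ≈ 5.5003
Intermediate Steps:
S = 60
s = 37043
G(t, W) = W*(W + t)
N = 1907 (N = 60*30 + 107 = 1800 + 107 = 1907)
G(-43, 139)/N + s/(-24743) = (139*(139 - 43))/1907 + 37043/(-24743) = (139*96)*(1/1907) + 37043*(-1/24743) = 13344*(1/1907) - 37043/24743 = 13344/1907 - 37043/24743 = 259529591/47184901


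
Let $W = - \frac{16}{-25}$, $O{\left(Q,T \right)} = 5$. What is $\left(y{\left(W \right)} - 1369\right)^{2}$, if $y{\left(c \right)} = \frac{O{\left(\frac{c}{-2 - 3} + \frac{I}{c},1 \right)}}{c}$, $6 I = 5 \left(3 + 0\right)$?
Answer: $\frac{474324841}{256} \approx 1.8528 \cdot 10^{6}$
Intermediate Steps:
$I = \frac{5}{2}$ ($I = \frac{5 \left(3 + 0\right)}{6} = \frac{5 \cdot 3}{6} = \frac{1}{6} \cdot 15 = \frac{5}{2} \approx 2.5$)
$W = \frac{16}{25}$ ($W = \left(-16\right) \left(- \frac{1}{25}\right) = \frac{16}{25} \approx 0.64$)
$y{\left(c \right)} = \frac{5}{c}$
$\left(y{\left(W \right)} - 1369\right)^{2} = \left(\frac{5}{\frac{16}{25}} - 1369\right)^{2} = \left(5 \cdot \frac{25}{16} - 1369\right)^{2} = \left(\frac{125}{16} - 1369\right)^{2} = \left(- \frac{21779}{16}\right)^{2} = \frac{474324841}{256}$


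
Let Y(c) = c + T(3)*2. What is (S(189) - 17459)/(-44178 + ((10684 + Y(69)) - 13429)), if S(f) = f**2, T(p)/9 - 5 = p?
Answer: -9131/23355 ≈ -0.39097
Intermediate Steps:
T(p) = 45 + 9*p
Y(c) = 144 + c (Y(c) = c + (45 + 9*3)*2 = c + (45 + 27)*2 = c + 72*2 = c + 144 = 144 + c)
(S(189) - 17459)/(-44178 + ((10684 + Y(69)) - 13429)) = (189**2 - 17459)/(-44178 + ((10684 + (144 + 69)) - 13429)) = (35721 - 17459)/(-44178 + ((10684 + 213) - 13429)) = 18262/(-44178 + (10897 - 13429)) = 18262/(-44178 - 2532) = 18262/(-46710) = 18262*(-1/46710) = -9131/23355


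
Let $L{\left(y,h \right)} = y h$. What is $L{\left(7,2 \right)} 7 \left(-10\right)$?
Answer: $-980$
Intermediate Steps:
$L{\left(y,h \right)} = h y$
$L{\left(7,2 \right)} 7 \left(-10\right) = 2 \cdot 7 \cdot 7 \left(-10\right) = 14 \cdot 7 \left(-10\right) = 98 \left(-10\right) = -980$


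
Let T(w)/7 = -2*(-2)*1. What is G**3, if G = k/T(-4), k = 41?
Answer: 68921/21952 ≈ 3.1396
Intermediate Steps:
T(w) = 28 (T(w) = 7*(-2*(-2)*1) = 7*(4*1) = 7*4 = 28)
G = 41/28 ≈ 1.4643
G**3 = (41/28)**3 = 68921/21952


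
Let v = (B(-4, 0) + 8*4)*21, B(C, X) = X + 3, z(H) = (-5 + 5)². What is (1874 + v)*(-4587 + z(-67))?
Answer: -11967483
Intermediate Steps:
z(H) = 0 (z(H) = 0² = 0)
B(C, X) = 3 + X
v = 735 (v = ((3 + 0) + 8*4)*21 = (3 + 32)*21 = 35*21 = 735)
(1874 + v)*(-4587 + z(-67)) = (1874 + 735)*(-4587 + 0) = 2609*(-4587) = -11967483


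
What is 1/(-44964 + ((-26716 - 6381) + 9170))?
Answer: -1/68891 ≈ -1.4516e-5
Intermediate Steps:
1/(-44964 + ((-26716 - 6381) + 9170)) = 1/(-44964 + (-33097 + 9170)) = 1/(-44964 - 23927) = 1/(-68891) = -1/68891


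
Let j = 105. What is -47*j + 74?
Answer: -4861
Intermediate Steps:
-47*j + 74 = -47*105 + 74 = -4935 + 74 = -4861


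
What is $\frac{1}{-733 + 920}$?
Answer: $\frac{1}{187} \approx 0.0053476$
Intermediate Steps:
$\frac{1}{-733 + 920} = \frac{1}{187}$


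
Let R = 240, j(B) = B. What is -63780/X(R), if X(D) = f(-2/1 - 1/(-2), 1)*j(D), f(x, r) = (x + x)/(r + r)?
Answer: 1063/6 ≈ 177.17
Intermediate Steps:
f(x, r) = x/r (f(x, r) = (2*x)/((2*r)) = (2*x)*(1/(2*r)) = x/r)
X(D) = -3*D/2 (X(D) = ((-2/1 - 1/(-2))/1)*D = ((-2*1 - 1*(-1/2))*1)*D = ((-2 + 1/2)*1)*D = (-3/2*1)*D = -3*D/2)
-63780/X(R) = -63780/((-3/2*240)) = -63780/(-360) = -63780*(-1/360) = 1063/6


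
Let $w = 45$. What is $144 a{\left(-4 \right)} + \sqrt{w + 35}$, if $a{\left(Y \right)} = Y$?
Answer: $-576 + 4 \sqrt{5} \approx -567.06$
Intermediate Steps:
$144 a{\left(-4 \right)} + \sqrt{w + 35} = 144 \left(-4\right) + \sqrt{45 + 35} = -576 + \sqrt{80} = -576 + 4 \sqrt{5}$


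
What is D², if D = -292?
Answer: 85264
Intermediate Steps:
D² = (-292)² = 85264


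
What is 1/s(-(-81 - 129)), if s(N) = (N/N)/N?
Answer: 210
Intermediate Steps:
s(N) = 1/N
1/s(-(-81 - 129)) = 1/(1/(-(-81 - 129))) = 1/(1/(-1*(-210))) = 1/(1/210) = 210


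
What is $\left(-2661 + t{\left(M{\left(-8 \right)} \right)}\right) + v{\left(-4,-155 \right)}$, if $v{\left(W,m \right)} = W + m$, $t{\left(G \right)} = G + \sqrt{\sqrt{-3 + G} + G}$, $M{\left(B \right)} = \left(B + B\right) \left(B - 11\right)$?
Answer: $-2516 + \sqrt{304 + \sqrt{301}} \approx -2498.1$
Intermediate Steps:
$M{\left(B \right)} = 2 B \left(-11 + B\right)$
$t{\left(G \right)} = G + \sqrt{G + \sqrt{-3 + G}}$
$\left(-2661 + t{\left(M{\left(-8 \right)} \right)}\right) + v{\left(-4,-155 \right)} = \left(-2661 + \left(2 \left(-8\right) \left(-11 - 8\right) + \sqrt{2 \left(-8\right) \left(-11 - 8\right) + \sqrt{-3 + 2 \left(-8\right) \left(-11 - 8\right)}}\right)\right) - 159 = \left(-2661 + \left(2 \left(-8\right) \left(-19\right) + \sqrt{2 \left(-8\right) \left(-19\right) + \sqrt{-3 + 2 \left(-8\right) \left(-19\right)}}\right)\right) - 159 = \left(-2661 + \left(304 + \sqrt{304 + \sqrt{-3 + 304}}\right)\right) - 159 = \left(-2661 + \left(304 + \sqrt{304 + \sqrt{301}}\right)\right) - 159 = \left(-2357 + \sqrt{304 + \sqrt{301}}\right) - 159 = -2516 + \sqrt{304 + \sqrt{301}}$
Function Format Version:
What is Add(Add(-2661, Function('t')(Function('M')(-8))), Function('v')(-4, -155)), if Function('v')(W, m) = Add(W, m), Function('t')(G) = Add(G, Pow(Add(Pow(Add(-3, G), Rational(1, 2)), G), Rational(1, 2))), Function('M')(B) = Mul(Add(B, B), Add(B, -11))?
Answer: Add(-2516, Pow(Add(304, Pow(301, Rational(1, 2))), Rational(1, 2))) ≈ -2498.1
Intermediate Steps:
Function('M')(B) = Mul(2, B, Add(-11, B)) (Function('M')(B) = Mul(Mul(2, B), Add(-11, B)) = Mul(2, B, Add(-11, B)))
Function('t')(G) = Add(G, Pow(Add(G, Pow(Add(-3, G), Rational(1, 2))), Rational(1, 2)))
Add(Add(-2661, Function('t')(Function('M')(-8))), Function('v')(-4, -155)) = Add(Add(-2661, Add(Mul(2, -8, Add(-11, -8)), Pow(Add(Mul(2, -8, Add(-11, -8)), Pow(Add(-3, Mul(2, -8, Add(-11, -8))), Rational(1, 2))), Rational(1, 2)))), Add(-4, -155)) = Add(Add(-2661, Add(Mul(2, -8, -19), Pow(Add(Mul(2, -8, -19), Pow(Add(-3, Mul(2, -8, -19)), Rational(1, 2))), Rational(1, 2)))), -159) = Add(Add(-2661, Add(304, Pow(Add(304, Pow(Add(-3, 304), Rational(1, 2))), Rational(1, 2)))), -159) = Add(Add(-2661, Add(304, Pow(Add(304, Pow(301, Rational(1, 2))), Rational(1, 2)))), -159) = Add(Add(-2357, Pow(Add(304, Pow(301, Rational(1, 2))), Rational(1, 2))), -159) = Add(-2516, Pow(Add(304, Pow(301, Rational(1, 2))), Rational(1, 2)))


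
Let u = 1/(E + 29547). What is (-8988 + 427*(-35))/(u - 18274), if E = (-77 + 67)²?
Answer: 101363093/77395611 ≈ 1.3097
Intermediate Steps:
E = 100 (E = (-10)² = 100)
u = 1/29647 (u = 1/(100 + 29547) = 1/29647 ≈ 3.3730e-5)
(-8988 + 427*(-35))/(u - 18274) = (-8988 + 427*(-35))/(1/29647 - 18274) = (-8988 - 14945)/(-541769277/29647) = -23933*(-29647/541769277) = 101363093/77395611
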